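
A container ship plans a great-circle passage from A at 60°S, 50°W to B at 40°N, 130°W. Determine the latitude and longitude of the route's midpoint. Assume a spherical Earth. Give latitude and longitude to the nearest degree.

≈ 13°S, 100°W

Write both endpoints as unit vectors p₁, p₂ with components (cos φ cos λ, cos φ sin λ, sin φ).
The central angle between the endpoints is δ = arccos(p₁·p₂) ≈ 2.083 rad (119.4°).
Interpolate at f = 1/2 with slerp weights a = sin((1−f)δ)/sin δ ≈ 0.990, b = sin(fδ)/sin δ ≈ 0.990.
p = a·p₁ + b·p₂ ≈ (-0.169, -0.960, -0.221); φ = arcsin(p_z) ≈ -12.77°, λ = atan2(p_y, p_x) ≈ -100.00°.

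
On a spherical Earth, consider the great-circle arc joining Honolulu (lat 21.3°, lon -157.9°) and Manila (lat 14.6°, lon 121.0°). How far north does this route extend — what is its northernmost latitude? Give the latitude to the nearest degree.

≈ 24°

The great circle lies in the plane with unit normal n̂ = (p₁ × p₂)/|p₁ × p₂|.
Here n̂_z ≈ -0.916; the vertex latitude is φ_max = arccos|n̂_z| ≈ 23.7°.
Check via Clairaut: cos φ_max = |cos φ₁| · sin C = cos(21.3°)·sin(79.3°) ≈ 0.916, again giving ≈ 23.7°.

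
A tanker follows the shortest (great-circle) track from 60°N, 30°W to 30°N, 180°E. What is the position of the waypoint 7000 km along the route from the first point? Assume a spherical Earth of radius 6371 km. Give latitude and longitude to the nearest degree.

≈ 53°N, 170°W

Convert each endpoint to a unit vector on the sphere (x = cos φ cos λ, y = cos φ sin λ, z = sin φ).
The central angle between the endpoints is δ = arccos(p₁·p₂) ≈ 1.513 rad (86.7°). The total great-circle distance is δ·R ≈ 1.513 × 6371 ≈ 9638 km, so the target fraction is f = 7000/9638 ≈ 0.726.
Interpolate at f ≈ 0.726 with slerp weights a = sin((1−f)δ)/sin δ ≈ 0.403, b = sin(fδ)/sin δ ≈ 0.892.
p = a·p₁ + b·p₂ ≈ (-0.598, -0.101, 0.795); φ = arcsin(p_z) ≈ 52.66°, λ = atan2(p_y, p_x) ≈ -170.44°.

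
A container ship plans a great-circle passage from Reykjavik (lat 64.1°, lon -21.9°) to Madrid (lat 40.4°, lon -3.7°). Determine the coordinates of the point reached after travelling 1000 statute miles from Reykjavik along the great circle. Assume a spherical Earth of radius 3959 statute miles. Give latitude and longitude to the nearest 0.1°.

≈ lat 51.2°, lon -9.4°

Write both endpoints as unit vectors p₁, p₂ with components (cos φ cos λ, cos φ sin λ, sin φ).
The central angle between the endpoints is δ = arccos(p₁·p₂) ≈ 0.453 rad (26.0°). The total great-circle distance is δ·R ≈ 0.453 × 3959 ≈ 1794 mi, so the target fraction is f = 1000/1794 ≈ 0.557.
Interpolate at f ≈ 0.557 with slerp weights a = sin((1−f)δ)/sin δ ≈ 0.455, b = sin(fδ)/sin δ ≈ 0.571.
p = a·p₁ + b·p₂ ≈ (0.618, -0.102, 0.779); φ = arcsin(p_z) ≈ 51.20°, λ = atan2(p_y, p_x) ≈ -9.39°.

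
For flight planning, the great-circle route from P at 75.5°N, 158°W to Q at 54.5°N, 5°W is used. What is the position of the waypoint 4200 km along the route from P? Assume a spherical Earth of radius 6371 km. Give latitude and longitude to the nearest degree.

From cos δ = sin φ₁ sin φ₂ + cos φ₁ cos φ₂ cos Δλ, the central angle is δ ≈ 0.852 rad (48.8°). The total great-circle distance is δ·R ≈ 0.852 × 6371 ≈ 5427 km, so the target fraction is f = 4200/5427 ≈ 0.774.
Interpolate at f ≈ 0.774 with slerp weights a = sin((1−f)δ)/sin δ ≈ 0.254, b = sin(fδ)/sin δ ≈ 0.814.
p = a·p₁ + b·p₂ ≈ (0.412, -0.065, 0.909); φ = arcsin(p_z) ≈ 65.36°, λ = atan2(p_y, p_x) ≈ -8.98°.

≈ 65°N, 9°W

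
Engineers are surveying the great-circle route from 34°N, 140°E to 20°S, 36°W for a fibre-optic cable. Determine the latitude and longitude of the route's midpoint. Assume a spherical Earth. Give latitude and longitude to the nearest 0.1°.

From cos δ = sin φ₁ sin φ₂ + cos φ₁ cos φ₂ cos Δλ, the central angle is δ ≈ 2.890 rad (165.6°).
Interpolate at f = 1/2 with slerp weights a = sin((1−f)δ)/sin δ ≈ 3.978, b = sin(fδ)/sin δ ≈ 3.978.
p = a·p₁ + b·p₂ ≈ (0.498, -0.077, 0.864); φ = arcsin(p_z) ≈ 59.75°, λ = atan2(p_y, p_x) ≈ -8.83°.

≈ 59.8°N, 8.8°W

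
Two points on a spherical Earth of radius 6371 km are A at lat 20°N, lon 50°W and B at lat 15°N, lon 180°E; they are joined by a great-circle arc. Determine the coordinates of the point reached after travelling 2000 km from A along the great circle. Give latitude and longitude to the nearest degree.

Write both endpoints as unit vectors p₁, p₂ with components (cos φ cos λ, cos φ sin λ, sin φ).
The central angle between the endpoints is δ = arccos(p₁·p₂) ≈ 2.089 rad (119.7°). The total great-circle distance is δ·R ≈ 2.089 × 6371 ≈ 13306 km, so the target fraction is f = 2000/13306 ≈ 0.150.
Interpolate at f ≈ 0.150 with slerp weights a = sin((1−f)δ)/sin δ ≈ 1.127, b = sin(fδ)/sin δ ≈ 0.355.
p = a·p₁ + b·p₂ ≈ (0.337, -0.811, 0.477); φ = arcsin(p_z) ≈ 28.52°, λ = atan2(p_y, p_x) ≈ -67.41°.

≈ lat 29°N, lon 67°W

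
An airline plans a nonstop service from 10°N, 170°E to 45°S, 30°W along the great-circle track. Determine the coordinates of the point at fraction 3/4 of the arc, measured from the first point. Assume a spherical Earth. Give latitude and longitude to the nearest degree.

≈ 67°S, 83°W

Convert each endpoint to a unit vector on the sphere (x = cos φ cos λ, y = cos φ sin λ, z = sin φ).
The central angle between the endpoints is δ = arccos(p₁·p₂) ≈ 2.461 rad (141.0°).
Interpolate at f = 3/4 with slerp weights a = sin((1−f)δ)/sin δ ≈ 0.917, b = sin(fδ)/sin δ ≈ 1.529.
p = a·p₁ + b·p₂ ≈ (0.047, -0.384, -0.922); φ = arcsin(p_z) ≈ -67.25°, λ = atan2(p_y, p_x) ≈ -83.01°.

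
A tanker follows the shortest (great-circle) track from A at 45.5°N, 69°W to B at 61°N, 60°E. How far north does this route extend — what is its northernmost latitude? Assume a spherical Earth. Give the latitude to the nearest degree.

≈ 73°N

The great circle lies in the plane with unit normal n̂ = (p₁ × p₂)/|p₁ × p₂|.
Here n̂_z ≈ +0.290; the vertex latitude is φ_max = arccos|n̂_z| ≈ 73.2°.
Check via Clairaut: cos φ_max = |cos φ₁| · sin C = cos(45.5°)·sin(24.4°) ≈ 0.290, again giving ≈ 73.2°.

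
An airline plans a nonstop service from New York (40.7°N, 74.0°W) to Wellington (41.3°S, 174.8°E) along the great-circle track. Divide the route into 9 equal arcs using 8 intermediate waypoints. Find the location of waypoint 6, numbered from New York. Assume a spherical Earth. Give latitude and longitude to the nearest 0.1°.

Write both endpoints as unit vectors p₁, p₂ with components (cos φ cos λ, cos φ sin λ, sin φ).
The central angle between the endpoints is δ = arccos(p₁·p₂) ≈ 2.261 rad (129.5°).
Interpolate at f = 6/9 with slerp weights a = sin((1−f)δ)/sin δ ≈ 0.887, b = sin(fδ)/sin δ ≈ 1.294.
p = a·p₁ + b·p₂ ≈ (-0.783, -0.558, -0.275); φ = arcsin(p_z) ≈ -15.99°, λ = atan2(p_y, p_x) ≈ -144.49°.

≈ (16.0°S, 144.5°W)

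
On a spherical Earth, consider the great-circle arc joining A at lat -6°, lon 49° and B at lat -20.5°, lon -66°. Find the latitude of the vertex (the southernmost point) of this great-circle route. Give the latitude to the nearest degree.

The great circle lies in the plane with unit normal n̂ = (p₁ × p₂)/|p₁ × p₂|.
Here n̂_z ≈ -0.904; the vertex latitude is φ_max = arccos|n̂_z| ≈ 25.3°.

≈ -25°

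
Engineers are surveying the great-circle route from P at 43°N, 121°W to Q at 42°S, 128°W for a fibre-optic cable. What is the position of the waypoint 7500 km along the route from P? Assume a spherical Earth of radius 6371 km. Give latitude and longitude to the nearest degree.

Write both endpoints as unit vectors p₁, p₂ with components (cos φ cos λ, cos φ sin λ, sin φ).
The central angle between the endpoints is δ = arccos(p₁·p₂) ≈ 1.488 rad (85.2°). The total great-circle distance is δ·R ≈ 1.488 × 6371 ≈ 9477 km, so the target fraction is f = 7500/9477 ≈ 0.791.
Interpolate at f ≈ 0.791 with slerp weights a = sin((1−f)δ)/sin δ ≈ 0.306, b = sin(fδ)/sin δ ≈ 0.927.
p = a·p₁ + b·p₂ ≈ (-0.539, -0.735, -0.411); φ = arcsin(p_z) ≈ -24.27°, λ = atan2(p_y, p_x) ≈ -126.28°.

≈ 24°S, 126°W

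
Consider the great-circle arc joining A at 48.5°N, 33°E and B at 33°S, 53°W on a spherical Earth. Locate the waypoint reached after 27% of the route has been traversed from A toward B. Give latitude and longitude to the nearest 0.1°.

The haversine formula gives a central angle δ ≈ 1.949 rad (111.7°) between the endpoints.
Interpolate at f = 0.27 with slerp weights a = sin((1−f)δ)/sin δ ≈ 1.064, b = sin(fδ)/sin δ ≈ 0.540.
p = a·p₁ + b·p₂ ≈ (0.864, 0.022, 0.503); φ = arcsin(p_z) ≈ 30.18°, λ = atan2(p_y, p_x) ≈ 1.46°.

≈ 30.2°N, 1.5°E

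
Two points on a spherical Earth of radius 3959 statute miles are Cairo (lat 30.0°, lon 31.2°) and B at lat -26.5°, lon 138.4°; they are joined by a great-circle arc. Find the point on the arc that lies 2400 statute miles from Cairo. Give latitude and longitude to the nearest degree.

≈ lat 16°, lon 66°

Convert each endpoint to a unit vector on the sphere (x = cos φ cos λ, y = cos φ sin λ, z = sin φ).
The central angle between the endpoints is δ = arccos(p₁·p₂) ≈ 2.040 rad (116.9°). The total great-circle distance is δ·R ≈ 2.040 × 3959 ≈ 8077 mi, so the target fraction is f = 2400/8077 ≈ 0.297.
Interpolate at f ≈ 0.297 with slerp weights a = sin((1−f)δ)/sin δ ≈ 1.111, b = sin(fδ)/sin δ ≈ 0.639.
p = a·p₁ + b·p₂ ≈ (0.395, 0.878, 0.270); φ = arcsin(p_z) ≈ 15.68°, λ = atan2(p_y, p_x) ≈ 65.76°.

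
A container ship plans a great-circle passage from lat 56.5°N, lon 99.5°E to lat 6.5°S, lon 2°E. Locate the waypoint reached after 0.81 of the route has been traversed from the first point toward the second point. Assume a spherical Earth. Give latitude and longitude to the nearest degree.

Convert each endpoint to a unit vector on the sphere (x = cos φ cos λ, y = cos φ sin λ, z = sin φ).
The central angle between the endpoints is δ = arccos(p₁·p₂) ≈ 1.738 rad (99.6°).
Interpolate at f = 0.81 with slerp weights a = sin((1−f)δ)/sin δ ≈ 0.329, b = sin(fδ)/sin δ ≈ 1.001.
p = a·p₁ + b·p₂ ≈ (0.964, 0.214, 0.161); φ = arcsin(p_z) ≈ 9.26°, λ = atan2(p_y, p_x) ≈ 12.50°.

≈ lat 9°N, lon 13°E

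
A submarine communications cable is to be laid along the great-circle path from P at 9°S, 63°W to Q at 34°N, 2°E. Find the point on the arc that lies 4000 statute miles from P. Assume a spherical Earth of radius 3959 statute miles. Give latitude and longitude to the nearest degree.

Write both endpoints as unit vectors p₁, p₂ with components (cos φ cos λ, cos φ sin λ, sin φ).
The central angle between the endpoints is δ = arccos(p₁·p₂) ≈ 1.309 rad (75.0°). The total great-circle distance is δ·R ≈ 1.309 × 3959 ≈ 5183 mi, so the target fraction is f = 4000/5183 ≈ 0.772.
Interpolate at f ≈ 0.772 with slerp weights a = sin((1−f)δ)/sin δ ≈ 0.305, b = sin(fδ)/sin δ ≈ 0.877.
p = a·p₁ + b·p₂ ≈ (0.863, -0.243, 0.443); φ = arcsin(p_z) ≈ 26.27°, λ = atan2(p_y, p_x) ≈ -15.72°.

≈ 26°N, 16°W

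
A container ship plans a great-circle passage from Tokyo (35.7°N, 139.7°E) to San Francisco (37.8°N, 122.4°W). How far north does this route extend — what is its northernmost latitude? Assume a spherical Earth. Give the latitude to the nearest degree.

The great circle lies in the plane with unit normal n̂ = (p₁ × p₂)/|p₁ × p₂|.
Here n̂_z ≈ +0.660; the vertex latitude is φ_max = arccos|n̂_z| ≈ 48.7°.

≈ 49°N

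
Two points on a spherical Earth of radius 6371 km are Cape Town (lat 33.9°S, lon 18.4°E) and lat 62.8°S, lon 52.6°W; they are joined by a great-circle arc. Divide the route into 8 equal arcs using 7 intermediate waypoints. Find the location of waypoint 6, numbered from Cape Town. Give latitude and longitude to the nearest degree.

From cos δ = sin φ₁ sin φ₂ + cos φ₁ cos φ₂ cos Δλ, the central angle is δ ≈ 0.903 rad (51.7°).
Interpolate at f = 6/8 with slerp weights a = sin((1−f)δ)/sin δ ≈ 0.285, b = sin(fδ)/sin δ ≈ 0.798.
p = a·p₁ + b·p₂ ≈ (0.446, -0.215, -0.869); φ = arcsin(p_z) ≈ -60.32°, λ = atan2(p_y, p_x) ≈ -25.75°.

≈ lat 60°S, lon 26°W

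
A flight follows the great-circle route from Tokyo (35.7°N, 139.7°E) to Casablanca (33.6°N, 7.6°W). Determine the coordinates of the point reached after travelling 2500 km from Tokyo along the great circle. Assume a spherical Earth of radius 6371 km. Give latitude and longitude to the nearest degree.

The haversine formula gives a central angle δ ≈ 1.820 rad (104.3°) between the endpoints. The total great-circle distance is δ·R ≈ 1.820 × 6371 ≈ 11593 km, so the target fraction is f = 2500/11593 ≈ 0.216.
Interpolate at f ≈ 0.216 with slerp weights a = sin((1−f)δ)/sin δ ≈ 1.021, b = sin(fδ)/sin δ ≈ 0.395.
p = a·p₁ + b·p₂ ≈ (-0.307, 0.493, 0.814); φ = arcsin(p_z) ≈ 54.51°, λ = atan2(p_y, p_x) ≈ 121.89°.

≈ 55°N, 122°E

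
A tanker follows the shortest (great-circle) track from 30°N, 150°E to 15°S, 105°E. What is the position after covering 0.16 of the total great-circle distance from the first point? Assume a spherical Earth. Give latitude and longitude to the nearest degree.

≈ 23°N, 142°E

Convert each endpoint to a unit vector on the sphere (x = cos φ cos λ, y = cos φ sin λ, z = sin φ).
The central angle between the endpoints is δ = arccos(p₁·p₂) ≈ 1.090 rad (62.5°).
Interpolate at f = 0.16 with slerp weights a = sin((1−f)δ)/sin δ ≈ 0.894, b = sin(fδ)/sin δ ≈ 0.196.
p = a·p₁ + b·p₂ ≈ (-0.720, 0.570, 0.397); φ = arcsin(p_z) ≈ 23.36°, λ = atan2(p_y, p_x) ≈ 141.63°.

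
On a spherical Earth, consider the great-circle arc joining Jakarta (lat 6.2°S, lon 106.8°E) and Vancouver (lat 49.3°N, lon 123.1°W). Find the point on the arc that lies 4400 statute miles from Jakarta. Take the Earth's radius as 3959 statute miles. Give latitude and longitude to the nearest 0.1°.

≈ lat 42.9°N, lon 151.6°E

Convert each endpoint to a unit vector on the sphere (x = cos φ cos λ, y = cos φ sin λ, z = sin φ).
The central angle between the endpoints is δ = arccos(p₁·p₂) ≈ 2.094 rad (120.0°). The total great-circle distance is δ·R ≈ 2.094 × 3959 ≈ 8289 mi, so the target fraction is f = 4400/8289 ≈ 0.531.
Interpolate at f ≈ 0.531 with slerp weights a = sin((1−f)δ)/sin δ ≈ 0.960, b = sin(fδ)/sin δ ≈ 1.035.
p = a·p₁ + b·p₂ ≈ (-0.644, 0.349, 0.681); φ = arcsin(p_z) ≈ 42.90°, λ = atan2(p_y, p_x) ≈ 151.58°.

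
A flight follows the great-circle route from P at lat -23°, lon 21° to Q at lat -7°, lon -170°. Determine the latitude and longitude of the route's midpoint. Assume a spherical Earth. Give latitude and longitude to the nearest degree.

≈ lat -69°, lon 127°

From cos δ = sin φ₁ sin φ₂ + cos φ₁ cos φ₂ cos Δλ, the central angle is δ ≈ 2.585 rad (148.1°).
Interpolate at f = 1/2 with slerp weights a = sin((1−f)δ)/sin δ ≈ 1.821, b = sin(fδ)/sin δ ≈ 1.821.
p = a·p₁ + b·p₂ ≈ (-0.215, 0.287, -0.934); φ = arcsin(p_z) ≈ -68.99°, λ = atan2(p_y, p_x) ≈ 126.86°.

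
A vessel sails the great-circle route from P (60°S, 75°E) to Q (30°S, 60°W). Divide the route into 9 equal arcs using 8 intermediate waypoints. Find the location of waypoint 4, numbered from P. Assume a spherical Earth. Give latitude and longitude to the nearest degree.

≈ (68°S, 16°W)

Convert each endpoint to a unit vector on the sphere (x = cos φ cos λ, y = cos φ sin λ, z = sin φ).
The central angle between the endpoints is δ = arccos(p₁·p₂) ≈ 1.444 rad (82.7°).
Interpolate at f = 4/9 with slerp weights a = sin((1−f)δ)/sin δ ≈ 0.725, b = sin(fδ)/sin δ ≈ 0.603.
p = a·p₁ + b·p₂ ≈ (0.355, -0.103, -0.929); φ = arcsin(p_z) ≈ -68.31°, λ = atan2(p_y, p_x) ≈ -16.11°.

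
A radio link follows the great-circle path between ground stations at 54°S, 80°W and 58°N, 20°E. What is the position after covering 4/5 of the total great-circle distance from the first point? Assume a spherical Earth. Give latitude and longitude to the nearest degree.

Convert each endpoint to a unit vector on the sphere (x = cos φ cos λ, y = cos φ sin λ, z = sin φ).
The central angle between the endpoints is δ = arccos(p₁·p₂) ≈ 2.404 rad (137.7°).
Interpolate at f = 4/5 with slerp weights a = sin((1−f)δ)/sin δ ≈ 0.688, b = sin(fδ)/sin δ ≈ 1.396.
p = a·p₁ + b·p₂ ≈ (0.765, -0.145, 0.627); φ = arcsin(p_z) ≈ 38.84°, λ = atan2(p_y, p_x) ≈ -10.74°.

≈ 39°N, 11°W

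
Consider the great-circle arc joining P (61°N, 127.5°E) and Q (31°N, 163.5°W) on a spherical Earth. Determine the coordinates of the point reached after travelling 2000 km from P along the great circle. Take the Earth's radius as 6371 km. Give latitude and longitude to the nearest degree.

The haversine formula gives a central angle δ ≈ 0.928 rad (53.2°) between the endpoints. The total great-circle distance is δ·R ≈ 0.928 × 6371 ≈ 5913 km, so the target fraction is f = 2000/5913 ≈ 0.338.
Interpolate at f ≈ 0.338 with slerp weights a = sin((1−f)δ)/sin δ ≈ 0.720, b = sin(fδ)/sin δ ≈ 0.386.
p = a·p₁ + b·p₂ ≈ (-0.530, 0.183, 0.828); φ = arcsin(p_z) ≈ 55.93°, λ = atan2(p_y, p_x) ≈ 160.94°.

≈ (56°N, 161°E)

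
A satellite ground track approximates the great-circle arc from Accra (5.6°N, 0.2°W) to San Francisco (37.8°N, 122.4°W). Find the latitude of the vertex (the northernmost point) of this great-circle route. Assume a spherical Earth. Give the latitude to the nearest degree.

≈ 45°N

The great circle lies in the plane with unit normal n̂ = (p₁ × p₂)/|p₁ × p₂|.
Here n̂_z ≈ -0.713; the vertex latitude is φ_max = arccos|n̂_z| ≈ 44.5°.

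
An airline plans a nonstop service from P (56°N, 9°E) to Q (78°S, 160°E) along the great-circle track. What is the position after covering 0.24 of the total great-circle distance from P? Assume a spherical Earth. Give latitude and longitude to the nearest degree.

From cos δ = sin φ₁ sin φ₂ + cos φ₁ cos φ₂ cos Δλ, the central angle is δ ≈ 2.720 rad (155.9°).
Interpolate at f = 0.24 with slerp weights a = sin((1−f)δ)/sin δ ≈ 2.150, b = sin(fδ)/sin δ ≈ 1.486.
p = a·p₁ + b·p₂ ≈ (0.897, 0.294, 0.329); φ = arcsin(p_z) ≈ 19.23°, λ = atan2(p_y, p_x) ≈ 18.13°.

≈ (19°N, 18°E)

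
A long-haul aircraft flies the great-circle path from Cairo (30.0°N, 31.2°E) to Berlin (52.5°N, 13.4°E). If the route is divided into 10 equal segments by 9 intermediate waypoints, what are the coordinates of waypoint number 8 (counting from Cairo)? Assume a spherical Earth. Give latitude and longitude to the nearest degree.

The haversine formula gives a central angle δ ≈ 0.454 rad (26.0°) between the endpoints.
Interpolate at f = 8/10 with slerp weights a = sin((1−f)δ)/sin δ ≈ 0.207, b = sin(fδ)/sin δ ≈ 0.810.
p = a·p₁ + b·p₂ ≈ (0.633, 0.207, 0.746); φ = arcsin(p_z) ≈ 48.25°, λ = atan2(p_y, p_x) ≈ 18.12°.

≈ 48°N, 18°E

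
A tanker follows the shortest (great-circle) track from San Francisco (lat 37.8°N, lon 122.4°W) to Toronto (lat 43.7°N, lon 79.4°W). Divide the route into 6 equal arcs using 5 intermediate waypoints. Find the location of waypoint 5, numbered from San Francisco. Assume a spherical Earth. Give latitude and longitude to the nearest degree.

Write both endpoints as unit vectors p₁, p₂ with components (cos φ cos λ, cos φ sin λ, sin φ).
The central angle between the endpoints is δ = arccos(p₁·p₂) ≈ 0.571 rad (32.7°).
Interpolate at f = 5/6 with slerp weights a = sin((1−f)δ)/sin δ ≈ 0.176, b = sin(fδ)/sin δ ≈ 0.848.
p = a·p₁ + b·p₂ ≈ (0.038, -0.720, 0.693); φ = arcsin(p_z) ≈ 43.89°, λ = atan2(p_y, p_x) ≈ -86.96°.

≈ lat 44°N, lon 87°W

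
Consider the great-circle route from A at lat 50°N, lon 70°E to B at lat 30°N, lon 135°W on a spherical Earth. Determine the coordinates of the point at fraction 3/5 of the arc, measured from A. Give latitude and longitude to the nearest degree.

Write both endpoints as unit vectors p₁, p₂ with components (cos φ cos λ, cos φ sin λ, sin φ).
The central angle between the endpoints is δ = arccos(p₁·p₂) ≈ 1.693 rad (97.0°).
Interpolate at f = 3/5 with slerp weights a = sin((1−f)δ)/sin δ ≈ 0.631, b = sin(fδ)/sin δ ≈ 0.856.
p = a·p₁ + b·p₂ ≈ (-0.386, -0.143, 0.912); φ = arcsin(p_z) ≈ 65.72°, λ = atan2(p_y, p_x) ≈ -159.64°.

≈ lat 66°N, lon 160°W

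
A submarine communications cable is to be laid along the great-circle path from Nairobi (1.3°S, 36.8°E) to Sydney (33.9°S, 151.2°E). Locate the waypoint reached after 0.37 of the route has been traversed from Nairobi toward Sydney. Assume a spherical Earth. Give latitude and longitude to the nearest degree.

From cos δ = sin φ₁ sin φ₂ + cos φ₁ cos φ₂ cos Δλ, the central angle is δ ≈ 1.907 rad (109.3°).
Interpolate at f = 0.37 with slerp weights a = sin((1−f)δ)/sin δ ≈ 0.988, b = sin(fδ)/sin δ ≈ 0.687.
p = a·p₁ + b·p₂ ≈ (0.291, 0.866, -0.406); φ = arcsin(p_z) ≈ -23.93°, λ = atan2(p_y, p_x) ≈ 71.42°.

≈ 24°S, 71°E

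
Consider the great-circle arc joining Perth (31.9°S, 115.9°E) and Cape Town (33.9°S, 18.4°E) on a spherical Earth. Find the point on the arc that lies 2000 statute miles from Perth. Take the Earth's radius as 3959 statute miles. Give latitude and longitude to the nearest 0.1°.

≈ 43.2°S, 82.0°E

Write both endpoints as unit vectors p₁, p₂ with components (cos φ cos λ, cos φ sin λ, sin φ).
The central angle between the endpoints is δ = arccos(p₁·p₂) ≈ 1.367 rad (78.3°). The total great-circle distance is δ·R ≈ 1.367 × 3959 ≈ 5410 mi, so the target fraction is f = 2000/5410 ≈ 0.370.
Interpolate at f ≈ 0.370 with slerp weights a = sin((1−f)δ)/sin δ ≈ 0.775, b = sin(fδ)/sin δ ≈ 0.494.
p = a·p₁ + b·p₂ ≈ (0.102, 0.721, -0.685); φ = arcsin(p_z) ≈ -43.25°, λ = atan2(p_y, p_x) ≈ 81.96°.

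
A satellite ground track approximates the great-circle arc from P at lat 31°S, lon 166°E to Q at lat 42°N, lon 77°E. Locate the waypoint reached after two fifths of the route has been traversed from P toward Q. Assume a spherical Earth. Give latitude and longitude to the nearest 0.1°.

≈ lat 0.4°S, lon 132.9°E

The haversine formula gives a central angle δ ≈ 1.911 rad (109.5°) between the endpoints.
Interpolate at f = 2/5 with slerp weights a = sin((1−f)δ)/sin δ ≈ 0.967, b = sin(fδ)/sin δ ≈ 0.734.
p = a·p₁ + b·p₂ ≈ (-0.681, 0.732, -0.007); φ = arcsin(p_z) ≈ -0.38°, λ = atan2(p_y, p_x) ≈ 132.94°.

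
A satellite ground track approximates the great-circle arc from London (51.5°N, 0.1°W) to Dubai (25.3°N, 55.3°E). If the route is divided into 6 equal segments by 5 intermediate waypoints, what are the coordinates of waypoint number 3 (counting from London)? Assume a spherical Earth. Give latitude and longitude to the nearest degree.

≈ (42°N, 33°E)

Write both endpoints as unit vectors p₁, p₂ with components (cos φ cos λ, cos φ sin λ, sin φ).
The central angle between the endpoints is δ = arccos(p₁·p₂) ≈ 0.858 rad (49.2°).
Interpolate at f = 3/6 with slerp weights a = sin((1−f)δ)/sin δ ≈ 0.550, b = sin(fδ)/sin δ ≈ 0.550.
p = a·p₁ + b·p₂ ≈ (0.625, 0.408, 0.665); φ = arcsin(p_z) ≈ 41.70°, λ = atan2(p_y, p_x) ≈ 33.13°.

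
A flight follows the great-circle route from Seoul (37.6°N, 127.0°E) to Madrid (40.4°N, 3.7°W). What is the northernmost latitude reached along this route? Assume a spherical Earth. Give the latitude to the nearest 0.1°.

≈ 62.8°N

The great circle lies in the plane with unit normal n̂ = (p₁ × p₂)/|p₁ × p₂|.
Here n̂_z ≈ -0.457; the vertex latitude is φ_max = arccos|n̂_z| ≈ 62.8°.
Check via Clairaut: cos φ_max = |cos φ₁| · sin C = cos(37.6°)·sin(35.3°) ≈ 0.457, again giving ≈ 62.8°.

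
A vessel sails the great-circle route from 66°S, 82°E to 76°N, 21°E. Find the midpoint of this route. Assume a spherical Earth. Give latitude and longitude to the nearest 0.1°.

Write both endpoints as unit vectors p₁, p₂ with components (cos φ cos λ, cos φ sin λ, sin φ).
The central angle between the endpoints is δ = arccos(p₁·p₂) ≈ 2.566 rad (147.0°).
Interpolate at f = 1/2 with slerp weights a = sin((1−f)δ)/sin δ ≈ 1.761, b = sin(fδ)/sin δ ≈ 1.761.
p = a·p₁ + b·p₂ ≈ (0.497, 0.862, 0.100); φ = arcsin(p_z) ≈ 5.73°, λ = atan2(p_y, p_x) ≈ 60.01°.

≈ 5.7°N, 60.0°E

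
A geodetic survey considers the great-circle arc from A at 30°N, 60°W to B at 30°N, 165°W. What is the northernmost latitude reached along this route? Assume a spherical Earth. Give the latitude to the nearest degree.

≈ 43°N

The great circle lies in the plane with unit normal n̂ = (p₁ × p₂)/|p₁ × p₂|.
Here n̂_z ≈ -0.726; the vertex latitude is φ_max = arccos|n̂_z| ≈ 43.5°.
Check via Clairaut: cos φ_max = |cos φ₁| · sin C = cos(30.0°)·sin(56.9°) ≈ 0.726, again giving ≈ 43.5°.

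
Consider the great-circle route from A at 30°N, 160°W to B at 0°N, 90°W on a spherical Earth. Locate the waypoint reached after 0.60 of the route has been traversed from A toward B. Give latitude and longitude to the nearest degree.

≈ 15°N, 115°W

The haversine formula gives a central angle δ ≈ 1.270 rad (72.8°) between the endpoints.
Interpolate at f = 0.60 with slerp weights a = sin((1−f)δ)/sin δ ≈ 0.509, b = sin(fδ)/sin δ ≈ 0.723.
p = a·p₁ + b·p₂ ≈ (-0.414, -0.874, 0.255); φ = arcsin(p_z) ≈ 14.75°, λ = atan2(p_y, p_x) ≈ -115.38°.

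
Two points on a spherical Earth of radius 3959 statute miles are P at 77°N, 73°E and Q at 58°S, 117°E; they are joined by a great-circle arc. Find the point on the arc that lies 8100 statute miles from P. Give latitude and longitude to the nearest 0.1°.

≈ 37.8°S, 111.1°E

Convert each endpoint to a unit vector on the sphere (x = cos φ cos λ, y = cos φ sin λ, z = sin φ).
The central angle between the endpoints is δ = arccos(p₁·p₂) ≈ 2.405 rad (137.8°). The total great-circle distance is δ·R ≈ 2.405 × 3959 ≈ 9520 mi, so the target fraction is f = 8100/9520 ≈ 0.851.
Interpolate at f ≈ 0.851 with slerp weights a = sin((1−f)δ)/sin δ ≈ 0.522, b = sin(fδ)/sin δ ≈ 1.323.
p = a·p₁ + b·p₂ ≈ (-0.284, 0.737, -0.613); φ = arcsin(p_z) ≈ -37.82°, λ = atan2(p_y, p_x) ≈ 111.07°.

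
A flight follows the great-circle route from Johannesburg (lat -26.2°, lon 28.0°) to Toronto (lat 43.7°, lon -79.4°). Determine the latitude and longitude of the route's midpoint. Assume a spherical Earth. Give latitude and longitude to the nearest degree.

≈ lat 14°, lon -17°

Convert each endpoint to a unit vector on the sphere (x = cos φ cos λ, y = cos φ sin λ, z = sin φ).
The central angle between the endpoints is δ = arccos(p₁·p₂) ≈ 2.093 rad (119.9°).
Interpolate at f = 1/2 with slerp weights a = sin((1−f)δ)/sin δ ≈ 0.999, b = sin(fδ)/sin δ ≈ 0.999.
p = a·p₁ + b·p₂ ≈ (0.924, -0.289, 0.249); φ = arcsin(p_z) ≈ 14.43°, λ = atan2(p_y, p_x) ≈ -17.37°.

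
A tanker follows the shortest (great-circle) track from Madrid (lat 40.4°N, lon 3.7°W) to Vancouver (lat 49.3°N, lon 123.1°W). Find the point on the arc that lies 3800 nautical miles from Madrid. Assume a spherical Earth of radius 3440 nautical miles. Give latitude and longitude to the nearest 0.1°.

≈ lat 57.4°N, lon 107.3°W

Convert each endpoint to a unit vector on the sphere (x = cos φ cos λ, y = cos φ sin λ, z = sin φ).
The central angle between the endpoints is δ = arccos(p₁·p₂) ≈ 1.321 rad (75.7°). The total great-circle distance is δ·R ≈ 1.321 × 3440 ≈ 4543 nmi, so the target fraction is f = 3800/4543 ≈ 0.836.
Interpolate at f ≈ 0.836 with slerp weights a = sin((1−f)δ)/sin δ ≈ 0.221, b = sin(fδ)/sin δ ≈ 0.922.
p = a·p₁ + b·p₂ ≈ (-0.160, -0.515, 0.842); φ = arcsin(p_z) ≈ 57.39°, λ = atan2(p_y, p_x) ≈ -107.30°.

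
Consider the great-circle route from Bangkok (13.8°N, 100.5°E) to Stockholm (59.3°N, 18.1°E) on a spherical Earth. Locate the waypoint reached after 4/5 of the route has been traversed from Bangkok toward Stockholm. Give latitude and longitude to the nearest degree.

Convert each endpoint to a unit vector on the sphere (x = cos φ cos λ, y = cos φ sin λ, z = sin φ).
The central angle between the endpoints is δ = arccos(p₁·p₂) ≈ 1.297 rad (74.3°).
Interpolate at f = 4/5 with slerp weights a = sin((1−f)δ)/sin δ ≈ 0.266, b = sin(fδ)/sin δ ≈ 0.894.
p = a·p₁ + b·p₂ ≈ (0.387, 0.396, 0.833); φ = arcsin(p_z) ≈ 56.37°, λ = atan2(p_y, p_x) ≈ 45.68°.

≈ 56°N, 46°E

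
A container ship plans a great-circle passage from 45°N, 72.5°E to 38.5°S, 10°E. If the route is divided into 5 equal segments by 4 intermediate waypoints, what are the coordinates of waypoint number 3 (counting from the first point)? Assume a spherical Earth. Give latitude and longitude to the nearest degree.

Convert each endpoint to a unit vector on the sphere (x = cos φ cos λ, y = cos φ sin λ, z = sin φ).
The central angle between the endpoints is δ = arccos(p₁·p₂) ≈ 1.757 rad (100.6°).
Interpolate at f = 3/5 with slerp weights a = sin((1−f)δ)/sin δ ≈ 0.658, b = sin(fδ)/sin δ ≈ 0.885.
p = a·p₁ + b·p₂ ≈ (0.822, 0.564, -0.086); φ = arcsin(p_z) ≈ -4.92°, λ = atan2(p_y, p_x) ≈ 34.45°.

≈ 5°S, 34°E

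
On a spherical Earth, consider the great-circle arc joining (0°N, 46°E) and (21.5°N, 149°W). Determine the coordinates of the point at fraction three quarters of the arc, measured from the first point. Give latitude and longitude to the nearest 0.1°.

Convert each endpoint to a unit vector on the sphere (x = cos φ cos λ, y = cos φ sin λ, z = sin φ).
The central angle between the endpoints is δ = arccos(p₁·p₂) ≈ 2.688 rad (154.0°).
Interpolate at f = 3/4 with slerp weights a = sin((1−f)δ)/sin δ ≈ 1.419, b = sin(fδ)/sin δ ≈ 2.058.
p = a·p₁ + b·p₂ ≈ (-0.656, 0.035, 0.754); φ = arcsin(p_z) ≈ 48.97°, λ = atan2(p_y, p_x) ≈ 176.97°.

≈ (49.0°N, 177.0°E)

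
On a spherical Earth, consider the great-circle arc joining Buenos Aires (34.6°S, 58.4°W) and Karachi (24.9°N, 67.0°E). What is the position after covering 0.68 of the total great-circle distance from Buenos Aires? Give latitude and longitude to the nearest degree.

Write both endpoints as unit vectors p₁, p₂ with components (cos φ cos λ, cos φ sin λ, sin φ).
The central angle between the endpoints is δ = arccos(p₁·p₂) ≈ 2.307 rad (132.2°).
Interpolate at f = 0.68 with slerp weights a = sin((1−f)δ)/sin δ ≈ 0.908, b = sin(fδ)/sin δ ≈ 1.350.
p = a·p₁ + b·p₂ ≈ (0.870, 0.490, 0.052); φ = arcsin(p_z) ≈ 3.01°, λ = atan2(p_y, p_x) ≈ 29.39°.

≈ (3°N, 29°E)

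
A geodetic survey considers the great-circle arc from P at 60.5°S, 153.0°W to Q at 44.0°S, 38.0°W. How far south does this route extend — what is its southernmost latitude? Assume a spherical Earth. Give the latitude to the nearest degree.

≈ 69°S

The great circle lies in the plane with unit normal n̂ = (p₁ × p₂)/|p₁ × p₂|.
Here n̂_z ≈ +0.360; the vertex latitude is φ_max = arccos|n̂_z| ≈ 68.9°.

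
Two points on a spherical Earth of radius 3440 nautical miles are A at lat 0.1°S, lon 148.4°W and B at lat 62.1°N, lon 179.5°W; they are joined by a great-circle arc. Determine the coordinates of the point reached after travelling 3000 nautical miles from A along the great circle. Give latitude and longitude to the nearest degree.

Convert each endpoint to a unit vector on the sphere (x = cos φ cos λ, y = cos φ sin λ, z = sin φ).
The central angle between the endpoints is δ = arccos(p₁·p₂) ≈ 1.160 rad (66.5°). The total great-circle distance is δ·R ≈ 1.160 × 3440 ≈ 3991 nmi, so the target fraction is f = 3000/3991 ≈ 0.752.
Interpolate at f ≈ 0.752 with slerp weights a = sin((1−f)δ)/sin δ ≈ 0.310, b = sin(fδ)/sin δ ≈ 0.835.
p = a·p₁ + b·p₂ ≈ (-0.655, -0.166, 0.737); φ = arcsin(p_z) ≈ 47.52°, λ = atan2(p_y, p_x) ≈ -165.79°.

≈ lat 48°N, lon 166°W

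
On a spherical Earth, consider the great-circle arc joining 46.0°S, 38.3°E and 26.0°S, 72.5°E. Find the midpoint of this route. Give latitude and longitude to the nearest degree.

The haversine formula gives a central angle δ ≈ 0.589 rad (33.7°) between the endpoints.
Interpolate at f = 1/2 with slerp weights a = sin((1−f)δ)/sin δ ≈ 0.522, b = sin(fδ)/sin δ ≈ 0.522.
p = a·p₁ + b·p₂ ≈ (0.426, 0.673, -0.605); φ = arcsin(p_z) ≈ -37.22°, λ = atan2(p_y, p_x) ≈ 57.66°.

≈ 37°S, 58°E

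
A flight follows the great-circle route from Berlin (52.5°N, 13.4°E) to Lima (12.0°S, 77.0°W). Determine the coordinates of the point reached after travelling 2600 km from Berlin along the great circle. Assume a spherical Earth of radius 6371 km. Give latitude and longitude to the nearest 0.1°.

Write both endpoints as unit vectors p₁, p₂ with components (cos φ cos λ, cos φ sin λ, sin φ).
The central angle between the endpoints is δ = arccos(p₁·p₂) ≈ 1.741 rad (99.7°). The total great-circle distance is δ·R ≈ 1.741 × 6371 ≈ 11090 km, so the target fraction is f = 2600/11090 ≈ 0.234.
Interpolate at f ≈ 0.234 with slerp weights a = sin((1−f)δ)/sin δ ≈ 0.986, b = sin(fδ)/sin δ ≈ 0.403.
p = a·p₁ + b·p₂ ≈ (0.672, -0.245, 0.699); φ = arcsin(p_z) ≈ 44.31°, λ = atan2(p_y, p_x) ≈ -19.99°.

≈ 44.3°N, 20.0°W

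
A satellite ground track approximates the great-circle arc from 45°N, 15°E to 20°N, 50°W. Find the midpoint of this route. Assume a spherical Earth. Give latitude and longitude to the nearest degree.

≈ 37°N, 23°W

Write both endpoints as unit vectors p₁, p₂ with components (cos φ cos λ, cos φ sin λ, sin φ).
The central angle between the endpoints is δ = arccos(p₁·p₂) ≈ 1.021 rad (58.5°).
Interpolate at f = 1/2 with slerp weights a = sin((1−f)δ)/sin δ ≈ 0.573, b = sin(fδ)/sin δ ≈ 0.573.
p = a·p₁ + b·p₂ ≈ (0.738, -0.308, 0.601); φ = arcsin(p_z) ≈ 36.96°, λ = atan2(p_y, p_x) ≈ -22.64°.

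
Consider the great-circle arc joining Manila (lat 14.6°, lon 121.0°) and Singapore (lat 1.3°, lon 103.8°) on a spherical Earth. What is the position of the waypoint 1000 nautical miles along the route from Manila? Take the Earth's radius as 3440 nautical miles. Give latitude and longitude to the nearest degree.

≈ lat 4°, lon 108°

The haversine formula gives a central angle δ ≈ 0.377 rad (21.6°) between the endpoints. The total great-circle distance is δ·R ≈ 0.377 × 3440 ≈ 1296 nmi, so the target fraction is f = 1000/1296 ≈ 0.772.
Interpolate at f ≈ 0.772 with slerp weights a = sin((1−f)δ)/sin δ ≈ 0.233, b = sin(fδ)/sin δ ≈ 0.779.
p = a·p₁ + b·p₂ ≈ (-0.302, 0.950, 0.076); φ = arcsin(p_z) ≈ 4.39°, λ = atan2(p_y, p_x) ≈ 107.64°.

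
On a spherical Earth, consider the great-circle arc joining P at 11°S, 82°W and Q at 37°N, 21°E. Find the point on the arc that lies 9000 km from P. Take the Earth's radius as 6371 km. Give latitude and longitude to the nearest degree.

The haversine formula gives a central angle δ ≈ 1.866 rad (106.9°) between the endpoints. The total great-circle distance is δ·R ≈ 1.866 × 6371 ≈ 11890 km, so the target fraction is f = 9000/11890 ≈ 0.757.
Interpolate at f ≈ 0.757 with slerp weights a = sin((1−f)δ)/sin δ ≈ 0.458, b = sin(fδ)/sin δ ≈ 1.032.
p = a·p₁ + b·p₂ ≈ (0.832, -0.150, 0.534); φ = arcsin(p_z) ≈ 32.26°, λ = atan2(p_y, p_x) ≈ -10.21°.

≈ 32°N, 10°W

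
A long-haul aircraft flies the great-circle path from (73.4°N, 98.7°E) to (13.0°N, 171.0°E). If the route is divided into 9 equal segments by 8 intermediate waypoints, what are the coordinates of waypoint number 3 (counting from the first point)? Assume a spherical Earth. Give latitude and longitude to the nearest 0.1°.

Write both endpoints as unit vectors p₁, p₂ with components (cos φ cos λ, cos φ sin λ, sin φ).
The central angle between the endpoints is δ = arccos(p₁·p₂) ≈ 1.266 rad (72.5°).
Interpolate at f = 3/9 with slerp weights a = sin((1−f)δ)/sin δ ≈ 0.783, b = sin(fδ)/sin δ ≈ 0.429.
p = a·p₁ + b·p₂ ≈ (-0.447, 0.287, 0.847); φ = arcsin(p_z) ≈ 57.92°, λ = atan2(p_y, p_x) ≈ 147.33°.

≈ (57.9°N, 147.3°E)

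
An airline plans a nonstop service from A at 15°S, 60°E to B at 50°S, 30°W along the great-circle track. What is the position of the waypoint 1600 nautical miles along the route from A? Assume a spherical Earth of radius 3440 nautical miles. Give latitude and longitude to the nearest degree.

The haversine formula gives a central angle δ ≈ 1.371 rad (78.6°) between the endpoints. The total great-circle distance is δ·R ≈ 1.371 × 3440 ≈ 4717 nmi, so the target fraction is f = 1600/4717 ≈ 0.339.
Interpolate at f ≈ 0.339 with slerp weights a = sin((1−f)δ)/sin δ ≈ 0.803, b = sin(fδ)/sin δ ≈ 0.458.
p = a·p₁ + b·p₂ ≈ (0.643, 0.525, -0.558); φ = arcsin(p_z) ≈ -33.94°, λ = atan2(p_y, p_x) ≈ 39.23°.

≈ 34°S, 39°E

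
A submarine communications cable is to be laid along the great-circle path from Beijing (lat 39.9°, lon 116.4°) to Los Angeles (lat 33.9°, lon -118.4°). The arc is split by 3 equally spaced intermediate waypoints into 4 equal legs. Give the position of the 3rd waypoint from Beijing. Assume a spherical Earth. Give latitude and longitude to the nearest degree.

≈ lat 50°, lon -140°

Write both endpoints as unit vectors p₁, p₂ with components (cos φ cos λ, cos φ sin λ, sin φ).
The central angle between the endpoints is δ = arccos(p₁·p₂) ≈ 1.580 rad (90.5°).
Interpolate at f = 3/4 with slerp weights a = sin((1−f)δ)/sin δ ≈ 0.385, b = sin(fδ)/sin δ ≈ 0.927.
p = a·p₁ + b·p₂ ≈ (-0.497, -0.412, 0.764); φ = arcsin(p_z) ≈ 49.79°, λ = atan2(p_y, p_x) ≈ -140.34°.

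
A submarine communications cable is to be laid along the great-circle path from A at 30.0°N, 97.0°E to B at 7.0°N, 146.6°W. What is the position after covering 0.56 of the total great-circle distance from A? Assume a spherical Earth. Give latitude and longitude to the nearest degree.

Convert each endpoint to a unit vector on the sphere (x = cos φ cos λ, y = cos φ sin λ, z = sin φ).
The central angle between the endpoints is δ = arccos(p₁·p₂) ≈ 1.898 rad (108.7°).
Interpolate at f = 0.56 with slerp weights a = sin((1−f)δ)/sin δ ≈ 0.783, b = sin(fδ)/sin δ ≈ 0.923.
p = a·p₁ + b·p₂ ≈ (-0.847, 0.169, 0.504); φ = arcsin(p_z) ≈ 30.26°, λ = atan2(p_y, p_x) ≈ 168.73°.

≈ 30°N, 169°E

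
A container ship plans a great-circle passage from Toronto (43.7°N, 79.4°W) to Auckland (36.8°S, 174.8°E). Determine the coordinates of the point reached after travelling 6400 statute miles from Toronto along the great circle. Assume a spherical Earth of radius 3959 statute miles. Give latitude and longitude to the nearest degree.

From cos δ = sin φ₁ sin φ₂ + cos φ₁ cos φ₂ cos Δλ, the central angle is δ ≈ 2.179 rad (124.9°). The total great-circle distance is δ·R ≈ 2.179 × 3959 ≈ 8627 mi, so the target fraction is f = 6400/8627 ≈ 0.742.
Interpolate at f ≈ 0.742 with slerp weights a = sin((1−f)δ)/sin δ ≈ 0.650, b = sin(fδ)/sin δ ≈ 1.217.
p = a·p₁ + b·p₂ ≈ (-0.884, -0.374, -0.280); φ = arcsin(p_z) ≈ -16.27°, λ = atan2(p_y, p_x) ≈ -157.10°.

≈ (16°S, 157°W)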